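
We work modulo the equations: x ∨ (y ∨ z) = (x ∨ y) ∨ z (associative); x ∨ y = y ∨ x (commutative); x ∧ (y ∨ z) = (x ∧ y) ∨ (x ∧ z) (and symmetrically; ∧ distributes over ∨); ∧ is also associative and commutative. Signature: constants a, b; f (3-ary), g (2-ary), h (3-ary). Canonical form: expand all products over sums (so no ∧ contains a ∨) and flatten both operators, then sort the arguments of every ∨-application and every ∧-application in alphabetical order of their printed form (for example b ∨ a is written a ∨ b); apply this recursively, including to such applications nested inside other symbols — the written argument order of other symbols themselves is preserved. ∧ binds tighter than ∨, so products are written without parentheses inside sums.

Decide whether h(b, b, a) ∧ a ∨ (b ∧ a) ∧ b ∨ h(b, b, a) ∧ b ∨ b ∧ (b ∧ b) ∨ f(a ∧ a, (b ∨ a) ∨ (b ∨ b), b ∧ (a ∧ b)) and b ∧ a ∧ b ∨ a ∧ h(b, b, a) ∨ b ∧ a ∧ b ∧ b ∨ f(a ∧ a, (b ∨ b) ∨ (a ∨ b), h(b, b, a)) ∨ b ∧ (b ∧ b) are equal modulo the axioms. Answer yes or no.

Answer: no — a ∧ b ∧ b ∨ a ∧ h(b, b, a) ∨ b ∧ b ∧ b ∨ b ∧ h(b, b, a) ∨ f(a ∧ a, a ∨ b ∨ b ∨ b, a ∧ b ∧ b) vs a ∧ b ∧ b ∨ a ∧ b ∧ b ∧ b ∨ a ∧ h(b, b, a) ∨ b ∧ b ∧ b ∨ f(a ∧ a, a ∨ b ∨ b ∨ b, h(b, b, a))

Derivation:
Left:  h(b, b, a) ∧ a ∨ (b ∧ a) ∧ b ∨ h(b, b, a) ∧ b ∨ b ∧ (b ∧ b) ∨ f(a ∧ a, (b ∨ a) ∨ (b ∨ b), b ∧ (a ∧ b))
  Flatten:  a ∧ h(b, b, a) ∨ a ∧ b ∧ b ∨ b ∧ h(b, b, a) ∨ b ∧ b ∧ b ∨ f(a ∧ a, a ∨ b ∨ b ∨ b, a ∧ b ∧ b)
  Sort arguments:  a ∧ b ∧ b ∨ a ∧ h(b, b, a) ∨ b ∧ b ∧ b ∨ b ∧ h(b, b, a) ∨ f(a ∧ a, a ∨ b ∨ b ∨ b, a ∧ b ∧ b)
Right:  b ∧ a ∧ b ∨ a ∧ h(b, b, a) ∨ b ∧ a ∧ b ∧ b ∨ f(a ∧ a, (b ∨ b) ∨ (a ∨ b), h(b, b, a)) ∨ b ∧ (b ∧ b)
  Merge nested applications:  a ∧ b ∧ b ∨ a ∧ h(b, b, a) ∨ a ∧ b ∧ b ∧ b ∨ f(a ∧ a, a ∨ b ∨ b ∨ b, h(b, b, a)) ∨ b ∧ b ∧ b
  Sort arguments:  a ∧ b ∧ b ∨ a ∧ b ∧ b ∧ b ∨ a ∧ h(b, b, a) ∨ b ∧ b ∧ b ∨ f(a ∧ a, a ∨ b ∨ b ∨ b, h(b, b, a))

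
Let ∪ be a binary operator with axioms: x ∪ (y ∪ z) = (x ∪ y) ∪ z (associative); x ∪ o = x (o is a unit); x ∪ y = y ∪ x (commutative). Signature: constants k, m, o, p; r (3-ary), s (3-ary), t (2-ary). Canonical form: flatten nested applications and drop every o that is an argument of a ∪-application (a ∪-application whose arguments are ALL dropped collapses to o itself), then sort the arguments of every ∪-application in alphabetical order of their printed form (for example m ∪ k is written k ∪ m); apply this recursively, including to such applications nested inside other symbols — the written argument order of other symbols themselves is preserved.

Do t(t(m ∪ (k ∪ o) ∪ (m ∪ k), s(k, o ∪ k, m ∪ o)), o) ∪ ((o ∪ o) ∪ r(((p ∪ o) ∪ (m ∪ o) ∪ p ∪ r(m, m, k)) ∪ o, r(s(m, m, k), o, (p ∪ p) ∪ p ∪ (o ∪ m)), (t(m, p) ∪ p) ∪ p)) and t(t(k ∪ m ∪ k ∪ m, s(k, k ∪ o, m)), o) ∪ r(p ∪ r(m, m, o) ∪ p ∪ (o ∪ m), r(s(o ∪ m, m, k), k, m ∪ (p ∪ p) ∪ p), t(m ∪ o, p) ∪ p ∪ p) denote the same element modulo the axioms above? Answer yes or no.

Left:  t(t(m ∪ (k ∪ o) ∪ (m ∪ k), s(k, o ∪ k, m ∪ o)), o) ∪ ((o ∪ o) ∪ r(((p ∪ o) ∪ (m ∪ o) ∪ p ∪ r(m, m, k)) ∪ o, r(s(m, m, k), o, (p ∪ p) ∪ p ∪ (o ∪ m)), (t(m, p) ∪ p) ∪ p))
  Un-nest:  t(t(m ∪ (k ∪ o) ∪ (m ∪ k), s(k, o ∪ k, m ∪ o)), o) ∪ o ∪ o ∪ r(((p ∪ o) ∪ (m ∪ o) ∪ p ∪ r(m, m, k)) ∪ o, r(s(m, m, k), o, (p ∪ p) ∪ p ∪ (o ∪ m)), (t(m, p) ∪ p) ∪ p)
  Simplify inside:  t(t(m ∪ (k ∪ o) ∪ (m ∪ k), s(k, o ∪ k, m ∪ o)), o)  →  t(t(k ∪ k ∪ m ∪ m, s(k, k, m)), o)
  Simplify inside:  r(((p ∪ o) ∪ (m ∪ o) ∪ p ∪ r(m, m, k)) ∪ o, r(s(m, m, k), o, (p ∪ p) ∪ p ∪ (o ∪ m)), (t(m, p) ∪ p) ∪ p)  →  r(m ∪ p ∪ p ∪ r(m, m, k), r(s(m, m, k), o, m ∪ p ∪ p ∪ p), p ∪ p ∪ t(m, p))
  Unit:  drop o (×2)
  Order the arguments:  r(m ∪ p ∪ p ∪ r(m, m, k), r(s(m, m, k), o, m ∪ p ∪ p ∪ p), p ∪ p ∪ t(m, p)) ∪ t(t(k ∪ k ∪ m ∪ m, s(k, k, m)), o)
Right:  t(t(k ∪ m ∪ k ∪ m, s(k, k ∪ o, m)), o) ∪ r(p ∪ r(m, m, o) ∪ p ∪ (o ∪ m), r(s(o ∪ m, m, k), k, m ∪ (p ∪ p) ∪ p), t(m ∪ o, p) ∪ p ∪ p)
  Canonicalize subterm:  t(t(k ∪ m ∪ k ∪ m, s(k, k ∪ o, m)), o)  →  t(t(k ∪ k ∪ m ∪ m, s(k, k, m)), o)
  Simplify inside:  r(p ∪ r(m, m, o) ∪ p ∪ (o ∪ m), r(s(o ∪ m, m, k), k, m ∪ (p ∪ p) ∪ p), t(m ∪ o, p) ∪ p ∪ p)  →  r(m ∪ p ∪ p ∪ r(m, m, o), r(s(m, m, k), k, m ∪ p ∪ p ∪ p), p ∪ p ∪ t(m, p))
  Sort:  r(m ∪ p ∪ p ∪ r(m, m, o), r(s(m, m, k), k, m ∪ p ∪ p ∪ p), p ∪ p ∪ t(m, p)) ∪ t(t(k ∪ k ∪ m ∪ m, s(k, k, m)), o)

Answer: no — r(m ∪ p ∪ p ∪ r(m, m, k), r(s(m, m, k), o, m ∪ p ∪ p ∪ p), p ∪ p ∪ t(m, p)) ∪ t(t(k ∪ k ∪ m ∪ m, s(k, k, m)), o) vs r(m ∪ p ∪ p ∪ r(m, m, o), r(s(m, m, k), k, m ∪ p ∪ p ∪ p), p ∪ p ∪ t(m, p)) ∪ t(t(k ∪ k ∪ m ∪ m, s(k, k, m)), o)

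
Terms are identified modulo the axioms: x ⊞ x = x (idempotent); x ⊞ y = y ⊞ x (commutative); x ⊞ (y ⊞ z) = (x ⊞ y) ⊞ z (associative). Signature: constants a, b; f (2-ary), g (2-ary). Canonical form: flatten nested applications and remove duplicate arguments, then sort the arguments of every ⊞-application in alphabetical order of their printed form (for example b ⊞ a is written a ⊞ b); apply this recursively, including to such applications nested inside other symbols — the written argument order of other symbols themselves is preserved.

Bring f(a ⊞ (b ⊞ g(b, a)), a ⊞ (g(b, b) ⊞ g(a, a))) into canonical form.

Answer: f(a ⊞ b ⊞ g(b, a), a ⊞ g(a, a) ⊞ g(b, b))

Derivation:
Work inside:  a ⊞ (g(b, b) ⊞ g(a, a))
Un-nest:  a ⊞ g(b, b) ⊞ g(a, a)
Sort arguments:  a ⊞ g(a, a) ⊞ g(b, b)
Put back:  f(a ⊞ b ⊞ g(b, a), a ⊞ g(a, a) ⊞ g(b, b))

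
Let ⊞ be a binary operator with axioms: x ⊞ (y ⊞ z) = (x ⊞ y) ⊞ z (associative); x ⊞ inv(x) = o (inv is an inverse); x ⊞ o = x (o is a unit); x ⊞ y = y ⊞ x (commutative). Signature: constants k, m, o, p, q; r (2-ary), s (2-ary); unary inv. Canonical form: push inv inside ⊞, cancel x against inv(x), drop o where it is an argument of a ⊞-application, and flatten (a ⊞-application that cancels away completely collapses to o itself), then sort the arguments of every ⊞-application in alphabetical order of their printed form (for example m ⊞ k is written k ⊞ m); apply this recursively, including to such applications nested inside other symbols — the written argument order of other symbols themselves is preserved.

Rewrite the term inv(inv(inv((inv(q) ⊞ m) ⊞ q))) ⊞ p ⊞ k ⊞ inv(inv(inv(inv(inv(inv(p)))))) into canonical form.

Answer: inv(m) ⊞ k ⊞ p ⊞ p

Derivation:
Push inv inside:  distribute inv over ⊞ and collapse double inv
Cancel inverse pairs:  q cancels
Collect terms:  inv(m) ⊞ p ⊞ p ⊞ k
Sort arguments:  inv(m) ⊞ k ⊞ p ⊞ p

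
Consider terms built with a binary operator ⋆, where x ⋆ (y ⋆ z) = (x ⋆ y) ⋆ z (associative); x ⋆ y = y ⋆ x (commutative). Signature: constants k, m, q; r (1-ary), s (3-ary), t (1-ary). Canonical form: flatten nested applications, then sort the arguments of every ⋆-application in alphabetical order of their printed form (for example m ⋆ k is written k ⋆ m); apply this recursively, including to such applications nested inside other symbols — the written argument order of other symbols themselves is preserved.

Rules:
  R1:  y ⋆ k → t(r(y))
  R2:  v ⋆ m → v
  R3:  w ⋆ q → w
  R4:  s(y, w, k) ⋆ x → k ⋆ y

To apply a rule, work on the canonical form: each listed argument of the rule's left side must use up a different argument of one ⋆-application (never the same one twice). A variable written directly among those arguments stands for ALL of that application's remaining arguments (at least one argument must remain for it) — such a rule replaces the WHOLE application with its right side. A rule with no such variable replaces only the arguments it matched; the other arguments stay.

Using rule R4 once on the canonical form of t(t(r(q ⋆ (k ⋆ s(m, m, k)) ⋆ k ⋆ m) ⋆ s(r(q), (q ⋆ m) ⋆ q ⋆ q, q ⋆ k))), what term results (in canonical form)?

Answer: t(t(r(k ⋆ m) ⋆ s(r(q), m ⋆ q ⋆ q ⋆ q, k ⋆ q)))

Derivation:
Canonical form:  t(t(r(k ⋆ k ⋆ m ⋆ q ⋆ s(m, m, k)) ⋆ s(r(q), m ⋆ q ⋆ q ⋆ q, k ⋆ q)))
Apply R4:  consuming s(m, m, k);  w := m, x := k ⋆ k ⋆ m ⋆ q, y := m
The extension variable absorbs all remaining arguments, so the whole application is rewritten.
Result:  t(t(r(k ⋆ m) ⋆ s(r(q), m ⋆ q ⋆ q ⋆ q, k ⋆ q)))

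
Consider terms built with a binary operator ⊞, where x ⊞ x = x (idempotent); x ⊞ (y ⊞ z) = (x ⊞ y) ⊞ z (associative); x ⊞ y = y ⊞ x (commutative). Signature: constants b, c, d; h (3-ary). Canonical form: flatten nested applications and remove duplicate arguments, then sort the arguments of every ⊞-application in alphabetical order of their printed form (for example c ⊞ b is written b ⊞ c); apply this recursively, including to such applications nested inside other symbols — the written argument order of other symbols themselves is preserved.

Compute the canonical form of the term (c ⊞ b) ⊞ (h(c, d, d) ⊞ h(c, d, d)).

Answer: b ⊞ c ⊞ h(c, d, d)

Derivation:
Flatten:  c ⊞ b ⊞ h(c, d, d) ⊞ h(c, d, d)
Drop duplicates:  drop duplicate h(c, d, d)
Sort arguments:  b ⊞ c ⊞ h(c, d, d)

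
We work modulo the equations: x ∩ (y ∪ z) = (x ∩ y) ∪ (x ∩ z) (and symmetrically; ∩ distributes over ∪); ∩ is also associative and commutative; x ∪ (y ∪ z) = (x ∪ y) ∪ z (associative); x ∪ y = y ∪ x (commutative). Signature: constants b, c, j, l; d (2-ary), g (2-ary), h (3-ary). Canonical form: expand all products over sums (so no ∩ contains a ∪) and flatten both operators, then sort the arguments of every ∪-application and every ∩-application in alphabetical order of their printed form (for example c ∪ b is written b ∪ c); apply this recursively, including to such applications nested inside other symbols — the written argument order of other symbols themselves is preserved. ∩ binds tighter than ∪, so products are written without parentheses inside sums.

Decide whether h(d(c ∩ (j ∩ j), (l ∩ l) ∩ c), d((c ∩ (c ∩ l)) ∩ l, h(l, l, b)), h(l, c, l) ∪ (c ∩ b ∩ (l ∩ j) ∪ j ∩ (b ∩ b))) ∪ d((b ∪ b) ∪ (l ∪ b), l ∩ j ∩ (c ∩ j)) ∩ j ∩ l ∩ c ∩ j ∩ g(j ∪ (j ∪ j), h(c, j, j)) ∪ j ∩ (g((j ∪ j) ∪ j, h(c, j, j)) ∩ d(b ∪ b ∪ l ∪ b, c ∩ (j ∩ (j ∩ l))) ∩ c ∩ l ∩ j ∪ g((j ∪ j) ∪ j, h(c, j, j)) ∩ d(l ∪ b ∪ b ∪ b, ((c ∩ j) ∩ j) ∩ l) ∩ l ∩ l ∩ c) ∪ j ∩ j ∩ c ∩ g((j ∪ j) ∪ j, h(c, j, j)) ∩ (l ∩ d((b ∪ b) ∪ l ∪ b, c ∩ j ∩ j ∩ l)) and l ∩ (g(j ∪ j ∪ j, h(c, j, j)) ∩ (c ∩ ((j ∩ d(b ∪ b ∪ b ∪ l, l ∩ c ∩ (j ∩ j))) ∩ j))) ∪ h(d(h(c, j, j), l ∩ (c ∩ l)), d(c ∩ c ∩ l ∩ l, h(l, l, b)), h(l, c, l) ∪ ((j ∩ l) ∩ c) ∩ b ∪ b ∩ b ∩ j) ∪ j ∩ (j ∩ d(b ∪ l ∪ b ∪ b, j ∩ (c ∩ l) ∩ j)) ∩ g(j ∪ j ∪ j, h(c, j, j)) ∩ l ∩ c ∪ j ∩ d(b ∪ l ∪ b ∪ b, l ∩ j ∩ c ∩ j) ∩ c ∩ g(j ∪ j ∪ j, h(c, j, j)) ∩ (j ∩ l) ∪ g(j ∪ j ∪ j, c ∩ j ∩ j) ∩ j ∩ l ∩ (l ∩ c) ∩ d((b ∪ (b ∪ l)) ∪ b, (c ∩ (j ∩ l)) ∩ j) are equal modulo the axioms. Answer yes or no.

Answer: no — c ∩ d(b ∪ b ∪ b ∪ l, c ∩ j ∩ j ∩ l) ∩ g(j ∪ j ∪ j, h(c, j, j)) ∩ j ∩ j ∩ l ∪ c ∩ d(b ∪ b ∪ b ∪ l, c ∩ j ∩ j ∩ l) ∩ g(j ∪ j ∪ j, h(c, j, j)) ∩ j ∩ j ∩ l ∪ c ∩ d(b ∪ b ∪ b ∪ l, c ∩ j ∩ j ∩ l) ∩ g(j ∪ j ∪ j, h(c, j, j)) ∩ j ∩ j ∩ l ∪ c ∩ d(b ∪ b ∪ b ∪ l, c ∩ j ∩ j ∩ l) ∩ g(j ∪ j ∪ j, h(c, j, j)) ∩ j ∩ l ∩ l ∪ h(d(c ∩ j ∩ j, c ∩ l ∩ l), d(c ∩ c ∩ l ∩ l, h(l, l, b)), b ∩ b ∩ j ∪ b ∩ c ∩ j ∩ l ∪ h(l, c, l)) vs c ∩ d(b ∪ b ∪ b ∪ l, c ∩ j ∩ j ∩ l) ∩ g(j ∪ j ∪ j, c ∩ j ∩ j) ∩ j ∩ l ∩ l ∪ c ∩ d(b ∪ b ∪ b ∪ l, c ∩ j ∩ j ∩ l) ∩ g(j ∪ j ∪ j, h(c, j, j)) ∩ j ∩ j ∩ l ∪ c ∩ d(b ∪ b ∪ b ∪ l, c ∩ j ∩ j ∩ l) ∩ g(j ∪ j ∪ j, h(c, j, j)) ∩ j ∩ j ∩ l ∪ c ∩ d(b ∪ b ∪ b ∪ l, c ∩ j ∩ j ∩ l) ∩ g(j ∪ j ∪ j, h(c, j, j)) ∩ j ∩ j ∩ l ∪ h(d(h(c, j, j), c ∩ l ∩ l), d(c ∩ c ∩ l ∩ l, h(l, l, b)), b ∩ b ∩ j ∪ b ∩ c ∩ j ∩ l ∪ h(l, c, l))

Derivation:
Left:  h(d(c ∩ (j ∩ j), (l ∩ l) ∩ c), d((c ∩ (c ∩ l)) ∩ l, h(l, l, b)), h(l, c, l) ∪ (c ∩ b ∩ (l ∩ j) ∪ j ∩ (b ∩ b))) ∪ d((b ∪ b) ∪ (l ∪ b), l ∩ j ∩ (c ∩ j)) ∩ j ∩ l ∩ c ∩ j ∩ g(j ∪ (j ∪ j), h(c, j, j)) ∪ j ∩ (g((j ∪ j) ∪ j, h(c, j, j)) ∩ d(b ∪ b ∪ l ∪ b, c ∩ (j ∩ (j ∩ l))) ∩ c ∩ l ∩ j ∪ g((j ∪ j) ∪ j, h(c, j, j)) ∩ d(l ∪ b ∪ b ∪ b, ((c ∩ j) ∩ j) ∩ l) ∩ l ∩ l ∩ c) ∪ j ∩ j ∩ c ∩ g((j ∪ j) ∪ j, h(c, j, j)) ∩ (l ∩ d((b ∪ b) ∪ l ∪ b, c ∩ j ∩ j ∩ l))
  Expand products over sums:  h(d(c ∩ j ∩ j, c ∩ l ∩ l), d(c ∩ c ∩ l ∩ l, h(l, l, b)), b ∩ b ∩ j ∪ b ∩ c ∩ j ∩ l ∪ h(l, c, l)) ∪ c ∩ d(b ∪ b ∪ b ∪ l, c ∩ j ∩ j ∩ l) ∩ g(j ∪ j ∪ j, h(c, j, j)) ∩ j ∩ j ∩ l ∪ c ∩ d(b ∪ b ∪ b ∪ l, c ∩ j ∩ j ∩ l) ∩ g(j ∪ j ∪ j, h(c, j, j)) ∩ j ∩ j ∩ l ∪ c ∩ d(b ∪ b ∪ b ∪ l, c ∩ j ∩ j ∩ l) ∩ g(j ∪ j ∪ j, h(c, j, j)) ∩ j ∩ l ∩ l ∪ c ∩ d(b ∪ b ∪ b ∪ l, c ∩ j ∩ j ∩ l) ∩ g(j ∪ j ∪ j, h(c, j, j)) ∩ j ∩ j ∩ l
  Order the arguments:  c ∩ d(b ∪ b ∪ b ∪ l, c ∩ j ∩ j ∩ l) ∩ g(j ∪ j ∪ j, h(c, j, j)) ∩ j ∩ j ∩ l ∪ c ∩ d(b ∪ b ∪ b ∪ l, c ∩ j ∩ j ∩ l) ∩ g(j ∪ j ∪ j, h(c, j, j)) ∩ j ∩ j ∩ l ∪ c ∩ d(b ∪ b ∪ b ∪ l, c ∩ j ∩ j ∩ l) ∩ g(j ∪ j ∪ j, h(c, j, j)) ∩ j ∩ j ∩ l ∪ c ∩ d(b ∪ b ∪ b ∪ l, c ∩ j ∩ j ∩ l) ∩ g(j ∪ j ∪ j, h(c, j, j)) ∩ j ∩ l ∩ l ∪ h(d(c ∩ j ∩ j, c ∩ l ∩ l), d(c ∩ c ∩ l ∩ l, h(l, l, b)), b ∩ b ∩ j ∪ b ∩ c ∩ j ∩ l ∪ h(l, c, l))
Right:  l ∩ (g(j ∪ j ∪ j, h(c, j, j)) ∩ (c ∩ ((j ∩ d(b ∪ b ∪ b ∪ l, l ∩ c ∩ (j ∩ j))) ∩ j))) ∪ h(d(h(c, j, j), l ∩ (c ∩ l)), d(c ∩ c ∩ l ∩ l, h(l, l, b)), h(l, c, l) ∪ ((j ∩ l) ∩ c) ∩ b ∪ b ∩ b ∩ j) ∪ j ∩ (j ∩ d(b ∪ l ∪ b ∪ b, j ∩ (c ∩ l) ∩ j)) ∩ g(j ∪ j ∪ j, h(c, j, j)) ∩ l ∩ c ∪ j ∩ d(b ∪ l ∪ b ∪ b, l ∩ j ∩ c ∩ j) ∩ c ∩ g(j ∪ j ∪ j, h(c, j, j)) ∩ (j ∩ l) ∪ g(j ∪ j ∪ j, c ∩ j ∩ j) ∩ j ∩ l ∩ (l ∩ c) ∩ d((b ∪ (b ∪ l)) ∪ b, (c ∩ (j ∩ l)) ∩ j)
  Merge nested applications:  c ∩ d(b ∪ b ∪ b ∪ l, c ∩ j ∩ j ∩ l) ∩ g(j ∪ j ∪ j, h(c, j, j)) ∩ j ∩ j ∩ l ∪ h(d(h(c, j, j), c ∩ l ∩ l), d(c ∩ c ∩ l ∩ l, h(l, l, b)), b ∩ b ∩ j ∪ b ∩ c ∩ j ∩ l ∪ h(l, c, l)) ∪ c ∩ d(b ∪ b ∪ b ∪ l, c ∩ j ∩ j ∩ l) ∩ g(j ∪ j ∪ j, h(c, j, j)) ∩ j ∩ j ∩ l ∪ c ∩ d(b ∪ b ∪ b ∪ l, c ∩ j ∩ j ∩ l) ∩ g(j ∪ j ∪ j, h(c, j, j)) ∩ j ∩ j ∩ l ∪ c ∩ d(b ∪ b ∪ b ∪ l, c ∩ j ∩ j ∩ l) ∩ g(j ∪ j ∪ j, c ∩ j ∩ j) ∩ j ∩ l ∩ l
  Order the arguments:  c ∩ d(b ∪ b ∪ b ∪ l, c ∩ j ∩ j ∩ l) ∩ g(j ∪ j ∪ j, c ∩ j ∩ j) ∩ j ∩ l ∩ l ∪ c ∩ d(b ∪ b ∪ b ∪ l, c ∩ j ∩ j ∩ l) ∩ g(j ∪ j ∪ j, h(c, j, j)) ∩ j ∩ j ∩ l ∪ c ∩ d(b ∪ b ∪ b ∪ l, c ∩ j ∩ j ∩ l) ∩ g(j ∪ j ∪ j, h(c, j, j)) ∩ j ∩ j ∩ l ∪ c ∩ d(b ∪ b ∪ b ∪ l, c ∩ j ∩ j ∩ l) ∩ g(j ∪ j ∪ j, h(c, j, j)) ∩ j ∩ j ∩ l ∪ h(d(h(c, j, j), c ∩ l ∩ l), d(c ∩ c ∩ l ∩ l, h(l, l, b)), b ∩ b ∩ j ∪ b ∩ c ∩ j ∩ l ∪ h(l, c, l))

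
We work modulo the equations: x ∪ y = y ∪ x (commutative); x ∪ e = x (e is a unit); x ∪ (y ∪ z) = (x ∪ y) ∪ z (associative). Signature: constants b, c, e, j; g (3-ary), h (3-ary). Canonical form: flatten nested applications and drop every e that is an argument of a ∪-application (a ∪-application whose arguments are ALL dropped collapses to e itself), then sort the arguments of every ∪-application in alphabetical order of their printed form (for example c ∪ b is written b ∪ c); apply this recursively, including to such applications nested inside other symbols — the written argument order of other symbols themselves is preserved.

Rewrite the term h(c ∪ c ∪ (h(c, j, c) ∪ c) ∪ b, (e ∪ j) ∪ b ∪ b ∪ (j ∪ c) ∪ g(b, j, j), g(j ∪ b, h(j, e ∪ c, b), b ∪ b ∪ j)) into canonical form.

Focus inside:  (e ∪ j) ∪ b ∪ b ∪ (j ∪ c) ∪ g(b, j, j)
Un-nest:  e ∪ j ∪ b ∪ b ∪ j ∪ c ∪ g(b, j, j)
Unit:  drop e
Sort arguments:  b ∪ b ∪ c ∪ g(b, j, j) ∪ j ∪ j
Put back:  h(b ∪ c ∪ c ∪ c ∪ h(c, j, c), b ∪ b ∪ c ∪ g(b, j, j) ∪ j ∪ j, g(b ∪ j, h(j, c, b), b ∪ b ∪ j))

Answer: h(b ∪ c ∪ c ∪ c ∪ h(c, j, c), b ∪ b ∪ c ∪ g(b, j, j) ∪ j ∪ j, g(b ∪ j, h(j, c, b), b ∪ b ∪ j))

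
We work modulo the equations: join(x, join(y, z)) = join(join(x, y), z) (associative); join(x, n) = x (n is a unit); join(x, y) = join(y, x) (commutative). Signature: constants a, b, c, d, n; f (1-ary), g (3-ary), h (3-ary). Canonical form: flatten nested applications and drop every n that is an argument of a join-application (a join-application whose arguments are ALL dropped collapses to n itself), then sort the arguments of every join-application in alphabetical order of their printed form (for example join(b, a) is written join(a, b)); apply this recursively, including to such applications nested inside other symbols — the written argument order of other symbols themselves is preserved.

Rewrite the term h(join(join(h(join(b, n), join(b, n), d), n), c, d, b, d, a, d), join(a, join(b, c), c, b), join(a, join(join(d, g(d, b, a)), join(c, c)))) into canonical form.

Answer: h(join(a, b, c, d, d, d, h(b, b, d)), join(a, b, b, c, c), join(a, c, c, d, g(d, b, a)))

Derivation:
Focus inside:  join(join(h(join(b, n), join(b, n), d), n), c, d, b, d, a, d)
Un-nest:  join(h(join(b, n), join(b, n), d), n, c, d, b, d, a, d)
Simplify inside:  h(join(b, n), join(b, n), d)  →  h(b, b, d)
Drop the unit:  drop n
Order the arguments:  join(a, b, c, d, d, d, h(b, b, d))
Rebuild:  h(join(a, b, c, d, d, d, h(b, b, d)), join(a, b, b, c, c), join(a, c, c, d, g(d, b, a)))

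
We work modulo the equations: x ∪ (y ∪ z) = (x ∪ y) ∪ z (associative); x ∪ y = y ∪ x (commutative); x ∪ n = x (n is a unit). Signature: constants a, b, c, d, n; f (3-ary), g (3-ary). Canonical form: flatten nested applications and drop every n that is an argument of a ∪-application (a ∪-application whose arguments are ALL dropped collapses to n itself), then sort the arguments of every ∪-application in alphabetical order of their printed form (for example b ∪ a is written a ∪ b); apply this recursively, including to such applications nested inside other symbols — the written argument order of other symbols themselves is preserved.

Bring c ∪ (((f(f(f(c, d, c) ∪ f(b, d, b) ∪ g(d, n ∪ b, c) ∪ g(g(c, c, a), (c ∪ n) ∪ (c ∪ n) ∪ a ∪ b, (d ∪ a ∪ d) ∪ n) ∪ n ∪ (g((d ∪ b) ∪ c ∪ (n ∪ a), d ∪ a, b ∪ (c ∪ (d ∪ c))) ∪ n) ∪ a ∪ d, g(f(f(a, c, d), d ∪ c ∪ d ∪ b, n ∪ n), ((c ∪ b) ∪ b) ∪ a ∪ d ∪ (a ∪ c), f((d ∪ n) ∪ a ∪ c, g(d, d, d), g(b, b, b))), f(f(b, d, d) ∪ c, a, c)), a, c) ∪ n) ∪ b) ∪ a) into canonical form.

Merge nested applications:  c ∪ f(f(f(c, d, c) ∪ f(b, d, b) ∪ g(d, n ∪ b, c) ∪ g(g(c, c, a), (c ∪ n) ∪ (c ∪ n) ∪ a ∪ b, (d ∪ a ∪ d) ∪ n) ∪ n ∪ (g((d ∪ b) ∪ c ∪ (n ∪ a), d ∪ a, b ∪ (c ∪ (d ∪ c))) ∪ n) ∪ a ∪ d, g(f(f(a, c, d), d ∪ c ∪ d ∪ b, n ∪ n), ((c ∪ b) ∪ b) ∪ a ∪ d ∪ (a ∪ c), f((d ∪ n) ∪ a ∪ c, g(d, d, d), g(b, b, b))), f(f(b, d, d) ∪ c, a, c)), a, c) ∪ n ∪ b ∪ a
Simplify inside:  f(f(f(c, d, c) ∪ f(b, d, b) ∪ g(d, n ∪ b, c) ∪ g(g(c, c, a), (c ∪ n) ∪ (c ∪ n) ∪ a ∪ b, (d ∪ a ∪ d) ∪ n) ∪ n ∪ (g((d ∪ b) ∪ c ∪ (n ∪ a), d ∪ a, b ∪ (c ∪ (d ∪ c))) ∪ n) ∪ a ∪ d, g(f(f(a, c, d), d ∪ c ∪ d ∪ b, n ∪ n), ((c ∪ b) ∪ b) ∪ a ∪ d ∪ (a ∪ c), f((d ∪ n) ∪ a ∪ c, g(d, d, d), g(b, b, b))), f(f(b, d, d) ∪ c, a, c)), a, c)  →  f(f(a ∪ d ∪ f(b, d, b) ∪ f(c, d, c) ∪ g(a ∪ b ∪ c ∪ d, a ∪ d, b ∪ c ∪ c ∪ d) ∪ g(d, b, c) ∪ g(g(c, c, a), a ∪ b ∪ c ∪ c, a ∪ d ∪ d), g(f(f(a, c, d), b ∪ c ∪ d ∪ d, n), a ∪ a ∪ b ∪ b ∪ c ∪ c ∪ d, f(a ∪ c ∪ d, g(d, d, d), g(b, b, b))), f(c ∪ f(b, d, d), a, c)), a, c)
Unit:  drop n
Sort arguments:  a ∪ b ∪ c ∪ f(f(a ∪ d ∪ f(b, d, b) ∪ f(c, d, c) ∪ g(a ∪ b ∪ c ∪ d, a ∪ d, b ∪ c ∪ c ∪ d) ∪ g(d, b, c) ∪ g(g(c, c, a), a ∪ b ∪ c ∪ c, a ∪ d ∪ d), g(f(f(a, c, d), b ∪ c ∪ d ∪ d, n), a ∪ a ∪ b ∪ b ∪ c ∪ c ∪ d, f(a ∪ c ∪ d, g(d, d, d), g(b, b, b))), f(c ∪ f(b, d, d), a, c)), a, c)

Answer: a ∪ b ∪ c ∪ f(f(a ∪ d ∪ f(b, d, b) ∪ f(c, d, c) ∪ g(a ∪ b ∪ c ∪ d, a ∪ d, b ∪ c ∪ c ∪ d) ∪ g(d, b, c) ∪ g(g(c, c, a), a ∪ b ∪ c ∪ c, a ∪ d ∪ d), g(f(f(a, c, d), b ∪ c ∪ d ∪ d, n), a ∪ a ∪ b ∪ b ∪ c ∪ c ∪ d, f(a ∪ c ∪ d, g(d, d, d), g(b, b, b))), f(c ∪ f(b, d, d), a, c)), a, c)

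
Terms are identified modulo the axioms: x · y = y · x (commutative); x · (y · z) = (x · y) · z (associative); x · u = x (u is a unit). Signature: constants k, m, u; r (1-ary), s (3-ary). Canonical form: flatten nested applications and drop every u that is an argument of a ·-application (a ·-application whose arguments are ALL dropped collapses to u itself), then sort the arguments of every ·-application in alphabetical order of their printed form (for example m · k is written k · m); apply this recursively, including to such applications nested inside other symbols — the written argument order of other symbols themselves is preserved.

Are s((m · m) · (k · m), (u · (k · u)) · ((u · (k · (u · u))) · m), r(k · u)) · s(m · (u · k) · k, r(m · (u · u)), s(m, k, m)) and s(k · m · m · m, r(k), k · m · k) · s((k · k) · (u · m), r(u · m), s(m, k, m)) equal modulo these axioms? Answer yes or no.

Answer: no — s(k · k · m, r(m), s(m, k, m)) · s(k · m · m · m, k · k · m, r(k)) vs s(k · k · m, r(m), s(m, k, m)) · s(k · m · m · m, r(k), k · k · m)

Derivation:
Left:  s((m · m) · (k · m), (u · (k · u)) · ((u · (k · (u · u))) · m), r(k · u)) · s(m · (u · k) · k, r(m · (u · u)), s(m, k, m))
  Inside:  s((m · m) · (k · m), (u · (k · u)) · ((u · (k · (u · u))) · m), r(k · u))  →  s(k · m · m · m, k · k · m, r(k))
  Simplify inside:  s(m · (u · k) · k, r(m · (u · u)), s(m, k, m))  →  s(k · k · m, r(m), s(m, k, m))
  Order the arguments:  s(k · k · m, r(m), s(m, k, m)) · s(k · m · m · m, k · k · m, r(k))
Right:  s(k · m · m · m, r(k), k · m · k) · s((k · k) · (u · m), r(u · m), s(m, k, m))
  Simplify inside:  s(k · m · m · m, r(k), k · m · k)  →  s(k · m · m · m, r(k), k · k · m)
  Simplify inside:  s((k · k) · (u · m), r(u · m), s(m, k, m))  →  s(k · k · m, r(m), s(m, k, m))
  Sort:  s(k · k · m, r(m), s(m, k, m)) · s(k · m · m · m, r(k), k · k · m)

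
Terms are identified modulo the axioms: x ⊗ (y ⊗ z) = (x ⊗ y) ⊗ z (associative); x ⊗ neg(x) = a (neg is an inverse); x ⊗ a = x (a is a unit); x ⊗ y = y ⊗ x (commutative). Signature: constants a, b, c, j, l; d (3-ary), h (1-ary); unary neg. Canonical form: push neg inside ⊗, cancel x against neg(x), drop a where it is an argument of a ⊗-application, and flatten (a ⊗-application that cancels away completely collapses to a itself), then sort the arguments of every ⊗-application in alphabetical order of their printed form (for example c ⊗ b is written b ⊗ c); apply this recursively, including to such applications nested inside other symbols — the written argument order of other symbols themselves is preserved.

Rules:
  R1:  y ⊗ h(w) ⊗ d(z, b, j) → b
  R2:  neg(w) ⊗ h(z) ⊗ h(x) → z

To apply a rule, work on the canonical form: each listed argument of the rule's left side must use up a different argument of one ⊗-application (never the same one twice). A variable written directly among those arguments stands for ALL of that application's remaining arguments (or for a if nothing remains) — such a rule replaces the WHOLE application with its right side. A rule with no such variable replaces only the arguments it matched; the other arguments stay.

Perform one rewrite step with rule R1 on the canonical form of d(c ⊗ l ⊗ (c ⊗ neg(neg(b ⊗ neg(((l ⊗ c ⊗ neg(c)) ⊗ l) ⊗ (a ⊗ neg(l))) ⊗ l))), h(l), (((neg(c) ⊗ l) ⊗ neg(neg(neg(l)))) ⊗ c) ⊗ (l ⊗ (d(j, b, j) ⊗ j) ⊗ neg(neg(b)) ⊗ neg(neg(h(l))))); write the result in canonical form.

Answer: d(b ⊗ c ⊗ c ⊗ l, h(l), b)

Derivation:
Canonical form:  d(b ⊗ c ⊗ c ⊗ l, h(l), b ⊗ d(j, b, j) ⊗ h(l) ⊗ j ⊗ l)
Match R1:  consume d(j, b, j), h(l);  w := l, y := b ⊗ j ⊗ l, z := j
The variable takes the whole remainder — replace the entire application.
Result:  d(b ⊗ c ⊗ c ⊗ l, h(l), b)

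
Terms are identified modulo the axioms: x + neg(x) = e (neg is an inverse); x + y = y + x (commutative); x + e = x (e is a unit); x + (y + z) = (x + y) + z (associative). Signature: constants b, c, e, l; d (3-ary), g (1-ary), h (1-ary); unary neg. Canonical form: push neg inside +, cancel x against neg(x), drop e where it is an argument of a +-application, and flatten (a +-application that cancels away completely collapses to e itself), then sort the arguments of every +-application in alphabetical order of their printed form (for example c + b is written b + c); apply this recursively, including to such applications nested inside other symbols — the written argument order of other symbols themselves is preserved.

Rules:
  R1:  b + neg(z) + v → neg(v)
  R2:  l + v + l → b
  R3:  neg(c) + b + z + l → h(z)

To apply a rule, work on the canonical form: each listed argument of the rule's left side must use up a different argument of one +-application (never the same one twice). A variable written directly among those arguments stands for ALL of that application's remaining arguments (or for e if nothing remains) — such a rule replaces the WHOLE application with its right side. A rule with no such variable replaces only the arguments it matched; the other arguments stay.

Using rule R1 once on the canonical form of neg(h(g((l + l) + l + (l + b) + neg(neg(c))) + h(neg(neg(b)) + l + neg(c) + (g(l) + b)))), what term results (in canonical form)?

Canonical form:  neg(h(g(b + c + l + l + l + l) + h(b + b + g(l) + l + neg(c))))
R1 matches:  uses b, neg(c);  v := b + g(l) + l, z := c
The extension variable absorbs all remaining arguments, so the whole application is rewritten.
New term:  neg(h(g(b + c + l + l + l + l) + h(neg(b) + neg(g(l)) + neg(l))))

Answer: neg(h(g(b + c + l + l + l + l) + h(neg(b) + neg(g(l)) + neg(l))))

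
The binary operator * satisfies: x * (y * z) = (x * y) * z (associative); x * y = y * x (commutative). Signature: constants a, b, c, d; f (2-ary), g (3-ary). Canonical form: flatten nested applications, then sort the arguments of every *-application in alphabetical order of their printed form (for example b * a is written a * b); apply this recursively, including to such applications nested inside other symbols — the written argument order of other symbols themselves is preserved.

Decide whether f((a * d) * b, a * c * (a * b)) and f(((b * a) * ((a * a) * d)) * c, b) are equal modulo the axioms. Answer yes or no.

Answer: no — f(a * b * d, a * a * b * c) vs f(a * a * a * b * c * d, b)

Derivation:
Left:  f((a * d) * b, a * c * (a * b))
  Work inside:  a * c * (a * b)
  Un-nest:  a * c * a * b
  Sort:  a * a * b * c
  Reassemble:  f(a * b * d, a * a * b * c)
Right:  f(((b * a) * ((a * a) * d)) * c, b)
  Descend into:  ((b * a) * ((a * a) * d)) * c
  Un-nest:  b * a * a * a * d * c
  Sort arguments:  a * a * a * b * c * d
  Put back:  f(a * a * a * b * c * d, b)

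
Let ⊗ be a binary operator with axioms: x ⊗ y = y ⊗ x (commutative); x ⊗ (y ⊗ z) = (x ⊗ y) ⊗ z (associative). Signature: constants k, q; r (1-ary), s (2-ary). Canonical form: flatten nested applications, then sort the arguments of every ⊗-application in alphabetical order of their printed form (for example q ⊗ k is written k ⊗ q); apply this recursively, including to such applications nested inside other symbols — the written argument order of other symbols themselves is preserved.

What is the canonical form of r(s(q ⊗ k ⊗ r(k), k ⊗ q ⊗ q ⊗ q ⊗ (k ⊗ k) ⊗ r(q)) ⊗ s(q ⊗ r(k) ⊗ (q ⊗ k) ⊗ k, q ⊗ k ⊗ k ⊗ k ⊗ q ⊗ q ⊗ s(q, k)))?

Descend into:  s(q ⊗ k ⊗ r(k), k ⊗ q ⊗ q ⊗ q ⊗ (k ⊗ k) ⊗ r(q)) ⊗ s(q ⊗ r(k) ⊗ (q ⊗ k) ⊗ k, q ⊗ k ⊗ k ⊗ k ⊗ q ⊗ q ⊗ s(q, k))
Canonicalize subterm:  s(q ⊗ k ⊗ r(k), k ⊗ q ⊗ q ⊗ q ⊗ (k ⊗ k) ⊗ r(q))  →  s(k ⊗ q ⊗ r(k), k ⊗ k ⊗ k ⊗ q ⊗ q ⊗ q ⊗ r(q))
Inside:  s(q ⊗ r(k) ⊗ (q ⊗ k) ⊗ k, q ⊗ k ⊗ k ⊗ k ⊗ q ⊗ q ⊗ s(q, k))  →  s(k ⊗ k ⊗ q ⊗ q ⊗ r(k), k ⊗ k ⊗ k ⊗ q ⊗ q ⊗ q ⊗ s(q, k))
Order the arguments:  s(k ⊗ k ⊗ q ⊗ q ⊗ r(k), k ⊗ k ⊗ k ⊗ q ⊗ q ⊗ q ⊗ s(q, k)) ⊗ s(k ⊗ q ⊗ r(k), k ⊗ k ⊗ k ⊗ q ⊗ q ⊗ q ⊗ r(q))
Reassemble:  r(s(k ⊗ k ⊗ q ⊗ q ⊗ r(k), k ⊗ k ⊗ k ⊗ q ⊗ q ⊗ q ⊗ s(q, k)) ⊗ s(k ⊗ q ⊗ r(k), k ⊗ k ⊗ k ⊗ q ⊗ q ⊗ q ⊗ r(q)))

Answer: r(s(k ⊗ k ⊗ q ⊗ q ⊗ r(k), k ⊗ k ⊗ k ⊗ q ⊗ q ⊗ q ⊗ s(q, k)) ⊗ s(k ⊗ q ⊗ r(k), k ⊗ k ⊗ k ⊗ q ⊗ q ⊗ q ⊗ r(q)))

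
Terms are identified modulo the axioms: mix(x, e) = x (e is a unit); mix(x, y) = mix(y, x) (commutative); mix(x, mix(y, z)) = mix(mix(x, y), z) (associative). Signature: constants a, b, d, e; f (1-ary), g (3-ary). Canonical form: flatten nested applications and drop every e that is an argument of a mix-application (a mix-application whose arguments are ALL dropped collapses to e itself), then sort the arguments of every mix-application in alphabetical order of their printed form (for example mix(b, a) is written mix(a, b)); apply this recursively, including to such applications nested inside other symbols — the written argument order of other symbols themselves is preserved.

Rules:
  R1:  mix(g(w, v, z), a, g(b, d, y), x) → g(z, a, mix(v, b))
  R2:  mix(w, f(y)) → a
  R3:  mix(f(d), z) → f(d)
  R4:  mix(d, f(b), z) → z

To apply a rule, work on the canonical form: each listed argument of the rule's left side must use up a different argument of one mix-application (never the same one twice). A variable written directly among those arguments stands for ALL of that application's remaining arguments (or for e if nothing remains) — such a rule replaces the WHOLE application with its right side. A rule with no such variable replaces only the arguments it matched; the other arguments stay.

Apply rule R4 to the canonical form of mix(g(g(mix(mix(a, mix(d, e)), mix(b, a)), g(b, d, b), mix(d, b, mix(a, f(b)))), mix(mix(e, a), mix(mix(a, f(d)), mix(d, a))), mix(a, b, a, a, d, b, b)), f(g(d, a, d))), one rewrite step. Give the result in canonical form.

Answer: mix(f(g(d, a, d)), g(g(mix(a, a, b, d), g(b, d, b), mix(a, b)), mix(a, a, a, d, f(d)), mix(a, a, a, b, b, b, d)))

Derivation:
Canonical form:  mix(f(g(d, a, d)), g(g(mix(a, a, b, d), g(b, d, b), mix(a, b, d, f(b))), mix(a, a, a, d, f(d)), mix(a, a, a, b, b, b, d)))
R4 matches:  uses d, f(b);  z := mix(a, b)
The extension variable absorbs all remaining arguments, so the whole application is rewritten.
Result:  mix(f(g(d, a, d)), g(g(mix(a, a, b, d), g(b, d, b), mix(a, b)), mix(a, a, a, d, f(d)), mix(a, a, a, b, b, b, d)))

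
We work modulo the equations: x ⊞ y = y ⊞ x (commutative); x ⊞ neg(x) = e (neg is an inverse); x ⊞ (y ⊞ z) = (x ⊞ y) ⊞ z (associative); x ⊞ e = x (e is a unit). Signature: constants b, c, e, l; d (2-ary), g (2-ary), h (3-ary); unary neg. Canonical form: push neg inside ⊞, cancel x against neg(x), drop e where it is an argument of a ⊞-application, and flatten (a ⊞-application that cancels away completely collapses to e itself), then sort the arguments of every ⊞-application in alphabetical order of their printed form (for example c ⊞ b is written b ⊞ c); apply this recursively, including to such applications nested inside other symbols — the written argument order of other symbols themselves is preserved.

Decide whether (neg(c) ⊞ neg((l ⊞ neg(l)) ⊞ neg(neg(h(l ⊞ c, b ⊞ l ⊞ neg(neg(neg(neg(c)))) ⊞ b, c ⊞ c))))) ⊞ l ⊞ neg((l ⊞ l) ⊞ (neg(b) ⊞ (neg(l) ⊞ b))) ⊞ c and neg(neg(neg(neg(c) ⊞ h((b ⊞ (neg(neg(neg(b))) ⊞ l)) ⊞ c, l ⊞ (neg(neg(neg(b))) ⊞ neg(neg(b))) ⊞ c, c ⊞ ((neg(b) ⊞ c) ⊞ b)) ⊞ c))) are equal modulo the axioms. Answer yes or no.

Answer: no — neg(h(c ⊞ l, b ⊞ b ⊞ c ⊞ l, c ⊞ c)) vs neg(h(c ⊞ l, c ⊞ l, c ⊞ c))

Derivation:
Left:  (neg(c) ⊞ neg((l ⊞ neg(l)) ⊞ neg(neg(h(l ⊞ c, b ⊞ l ⊞ neg(neg(neg(neg(c)))) ⊞ b, c ⊞ c))))) ⊞ l ⊞ neg((l ⊞ l) ⊞ (neg(b) ⊞ (neg(l) ⊞ b))) ⊞ c
  Push neg inside:  distribute neg over ⊞ and collapse double neg
  Cancel inverse pairs:  c cancels; l cancels; b cancels
  Combine occurrences:  neg(h(c ⊞ l, b ⊞ b ⊞ c ⊞ l, c ⊞ c))
Right:  neg(neg(neg(neg(c) ⊞ h((b ⊞ (neg(neg(neg(b))) ⊞ l)) ⊞ c, l ⊞ (neg(neg(neg(b))) ⊞ neg(neg(b))) ⊞ c, c ⊞ ((neg(b) ⊞ c) ⊞ b)) ⊞ c)))
  Push neg inside:  distribute neg over ⊞ and collapse double neg
  Cancel:  c cancels
  Collect:  neg(h(c ⊞ l, c ⊞ l, c ⊞ c))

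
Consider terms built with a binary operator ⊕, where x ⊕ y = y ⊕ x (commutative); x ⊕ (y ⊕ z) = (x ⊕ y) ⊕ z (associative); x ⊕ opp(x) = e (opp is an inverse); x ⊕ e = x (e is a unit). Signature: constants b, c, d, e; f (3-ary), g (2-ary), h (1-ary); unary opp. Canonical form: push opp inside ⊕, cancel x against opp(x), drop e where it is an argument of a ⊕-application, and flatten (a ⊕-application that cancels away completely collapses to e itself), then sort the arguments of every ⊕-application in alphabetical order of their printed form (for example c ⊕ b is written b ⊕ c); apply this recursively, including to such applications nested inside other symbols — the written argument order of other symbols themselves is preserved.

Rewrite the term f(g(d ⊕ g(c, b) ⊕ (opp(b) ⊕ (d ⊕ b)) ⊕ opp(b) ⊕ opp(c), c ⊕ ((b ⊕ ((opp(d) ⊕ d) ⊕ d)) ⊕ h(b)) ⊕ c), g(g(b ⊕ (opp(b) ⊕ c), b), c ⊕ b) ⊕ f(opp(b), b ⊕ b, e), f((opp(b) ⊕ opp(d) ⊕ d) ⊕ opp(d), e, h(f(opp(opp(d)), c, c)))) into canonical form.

Descend into:  g(g(b ⊕ (opp(b) ⊕ c), b), c ⊕ b) ⊕ f(opp(b), b ⊕ b, e)
Combine occurrences:  g(g(c, b), b ⊕ c) ⊕ f(opp(b), b ⊕ b, e)
Sort arguments:  f(opp(b), b ⊕ b, e) ⊕ g(g(c, b), b ⊕ c)
Rebuild:  f(g(d ⊕ d ⊕ g(c, b) ⊕ opp(b) ⊕ opp(c), b ⊕ c ⊕ c ⊕ d ⊕ h(b)), f(opp(b), b ⊕ b, e) ⊕ g(g(c, b), b ⊕ c), f(opp(b) ⊕ opp(d), e, h(f(d, c, c))))

Answer: f(g(d ⊕ d ⊕ g(c, b) ⊕ opp(b) ⊕ opp(c), b ⊕ c ⊕ c ⊕ d ⊕ h(b)), f(opp(b), b ⊕ b, e) ⊕ g(g(c, b), b ⊕ c), f(opp(b) ⊕ opp(d), e, h(f(d, c, c))))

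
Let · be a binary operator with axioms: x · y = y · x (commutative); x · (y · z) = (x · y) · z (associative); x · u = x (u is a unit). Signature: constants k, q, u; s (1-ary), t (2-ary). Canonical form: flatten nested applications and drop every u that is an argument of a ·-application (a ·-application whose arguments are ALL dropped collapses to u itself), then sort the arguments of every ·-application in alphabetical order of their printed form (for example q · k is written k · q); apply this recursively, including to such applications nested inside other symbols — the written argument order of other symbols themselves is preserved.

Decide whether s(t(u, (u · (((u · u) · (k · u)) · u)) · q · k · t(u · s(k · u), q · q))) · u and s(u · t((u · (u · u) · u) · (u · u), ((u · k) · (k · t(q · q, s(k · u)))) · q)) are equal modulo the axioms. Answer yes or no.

Answer: no — s(t(u, k · k · q · t(s(k), q · q))) vs s(t(u, k · k · q · t(q · q, s(k))))

Derivation:
Left:  s(t(u, (u · (((u · u) · (k · u)) · u)) · q · k · t(u · s(k · u), q · q))) · u
  Inside:  s(t(u, (u · (((u · u) · (k · u)) · u)) · q · k · t(u · s(k · u), q · q)))  →  s(t(u, k · k · q · t(s(k), q · q)))
  Units out:  drop u
  Order the arguments:  s(t(u, k · k · q · t(s(k), q · q)))
Right:  s(u · t((u · (u · u) · u) · (u · u), ((u · k) · (k · t(q · q, s(k · u)))) · q))
  Work inside:  u · t((u · (u · u) · u) · (u · u), ((u · k) · (k · t(q · q, s(k · u)))) · q)
  Canonicalize subterm:  t((u · (u · u) · u) · (u · u), ((u · k) · (k · t(q · q, s(k · u)))) · q)  →  t(u, k · k · q · t(q · q, s(k)))
  Units out:  drop u
  Sort:  t(u, k · k · q · t(q · q, s(k)))
  Rebuild:  s(t(u, k · k · q · t(q · q, s(k))))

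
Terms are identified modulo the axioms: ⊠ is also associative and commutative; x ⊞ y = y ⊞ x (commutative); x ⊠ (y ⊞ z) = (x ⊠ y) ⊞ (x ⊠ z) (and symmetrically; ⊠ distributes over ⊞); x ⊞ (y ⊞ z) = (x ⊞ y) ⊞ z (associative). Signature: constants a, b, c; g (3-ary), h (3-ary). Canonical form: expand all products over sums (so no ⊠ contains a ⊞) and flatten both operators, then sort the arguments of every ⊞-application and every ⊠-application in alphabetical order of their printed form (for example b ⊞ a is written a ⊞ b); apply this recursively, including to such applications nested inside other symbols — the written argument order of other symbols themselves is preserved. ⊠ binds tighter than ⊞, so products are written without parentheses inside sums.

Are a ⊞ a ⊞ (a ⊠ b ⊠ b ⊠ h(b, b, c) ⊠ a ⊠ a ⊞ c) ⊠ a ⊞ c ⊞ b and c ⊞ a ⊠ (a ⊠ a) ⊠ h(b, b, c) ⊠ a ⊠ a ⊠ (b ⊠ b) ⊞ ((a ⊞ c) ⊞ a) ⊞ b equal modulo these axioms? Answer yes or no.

Left:  a ⊞ a ⊞ (a ⊠ b ⊠ b ⊠ h(b, b, c) ⊠ a ⊠ a ⊞ c) ⊠ a ⊞ c ⊞ b
  Distribute:  a ⊞ a ⊞ a ⊠ a ⊠ a ⊠ a ⊠ b ⊠ b ⊠ h(b, b, c) ⊞ a ⊠ c ⊞ c ⊞ b
  Order the arguments:  a ⊞ a ⊞ a ⊠ a ⊠ a ⊠ a ⊠ b ⊠ b ⊠ h(b, b, c) ⊞ a ⊠ c ⊞ b ⊞ c
Right:  c ⊞ a ⊠ (a ⊠ a) ⊠ h(b, b, c) ⊠ a ⊠ a ⊠ (b ⊠ b) ⊞ ((a ⊞ c) ⊞ a) ⊞ b
  Flatten:  c ⊞ a ⊠ a ⊠ a ⊠ a ⊠ a ⊠ b ⊠ b ⊠ h(b, b, c) ⊞ a ⊞ c ⊞ a ⊞ b
  Sort:  a ⊞ a ⊞ a ⊠ a ⊠ a ⊠ a ⊠ a ⊠ b ⊠ b ⊠ h(b, b, c) ⊞ b ⊞ c ⊞ c

Answer: no — a ⊞ a ⊞ a ⊠ a ⊠ a ⊠ a ⊠ b ⊠ b ⊠ h(b, b, c) ⊞ a ⊠ c ⊞ b ⊞ c vs a ⊞ a ⊞ a ⊠ a ⊠ a ⊠ a ⊠ a ⊠ b ⊠ b ⊠ h(b, b, c) ⊞ b ⊞ c ⊞ c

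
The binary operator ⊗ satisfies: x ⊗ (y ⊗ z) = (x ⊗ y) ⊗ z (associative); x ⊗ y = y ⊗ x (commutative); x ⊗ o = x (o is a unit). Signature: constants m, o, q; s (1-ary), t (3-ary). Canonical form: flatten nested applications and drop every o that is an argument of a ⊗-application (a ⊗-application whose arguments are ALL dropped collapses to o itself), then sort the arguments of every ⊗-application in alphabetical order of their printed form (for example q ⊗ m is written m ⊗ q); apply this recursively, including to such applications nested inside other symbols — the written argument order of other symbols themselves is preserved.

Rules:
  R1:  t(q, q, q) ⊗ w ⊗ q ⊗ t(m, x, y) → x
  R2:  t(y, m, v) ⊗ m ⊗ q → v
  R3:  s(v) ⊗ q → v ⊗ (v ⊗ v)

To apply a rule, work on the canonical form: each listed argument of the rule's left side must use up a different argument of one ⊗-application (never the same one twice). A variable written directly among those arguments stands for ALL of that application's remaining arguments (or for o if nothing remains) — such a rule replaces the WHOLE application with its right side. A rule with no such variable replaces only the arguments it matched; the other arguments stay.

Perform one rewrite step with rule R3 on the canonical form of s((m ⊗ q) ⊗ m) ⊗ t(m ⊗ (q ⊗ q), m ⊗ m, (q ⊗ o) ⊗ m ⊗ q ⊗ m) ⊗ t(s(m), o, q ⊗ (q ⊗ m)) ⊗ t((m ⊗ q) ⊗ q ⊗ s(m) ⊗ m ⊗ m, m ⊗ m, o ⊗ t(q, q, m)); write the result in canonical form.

Canonical form:  s(m ⊗ m ⊗ q) ⊗ t(m ⊗ m ⊗ m ⊗ q ⊗ q ⊗ s(m), m ⊗ m, t(q, q, m)) ⊗ t(m ⊗ q ⊗ q, m ⊗ m, m ⊗ m ⊗ q ⊗ q) ⊗ t(s(m), o, m ⊗ q ⊗ q)
Apply R3:  consuming q, s(m);  v := m
New term:  s(m ⊗ m ⊗ q) ⊗ t(m ⊗ m ⊗ m ⊗ m ⊗ m ⊗ m ⊗ q, m ⊗ m, t(q, q, m)) ⊗ t(m ⊗ q ⊗ q, m ⊗ m, m ⊗ m ⊗ q ⊗ q) ⊗ t(s(m), o, m ⊗ q ⊗ q)

Answer: s(m ⊗ m ⊗ q) ⊗ t(m ⊗ m ⊗ m ⊗ m ⊗ m ⊗ m ⊗ q, m ⊗ m, t(q, q, m)) ⊗ t(m ⊗ q ⊗ q, m ⊗ m, m ⊗ m ⊗ q ⊗ q) ⊗ t(s(m), o, m ⊗ q ⊗ q)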